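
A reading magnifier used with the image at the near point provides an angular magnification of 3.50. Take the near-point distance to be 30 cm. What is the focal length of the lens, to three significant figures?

12.0 cm

For the image at the near point, M = 1 + D/f.
f = D/(M - 1) = 30/(3.5 - 1) = 12.000 cm.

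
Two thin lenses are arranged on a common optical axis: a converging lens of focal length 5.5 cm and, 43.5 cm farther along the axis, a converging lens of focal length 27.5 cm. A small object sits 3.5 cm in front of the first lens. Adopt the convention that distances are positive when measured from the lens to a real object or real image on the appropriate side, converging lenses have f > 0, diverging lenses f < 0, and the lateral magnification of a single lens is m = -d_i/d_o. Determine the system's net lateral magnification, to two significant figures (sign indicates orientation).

-3.0

Applying the thin-lens equation to the first lens, 1/5.5 = 1/3.5 + 1/d_i1, which gives d_i1 = -9.625 cm.
Its lateral magnification is m_1 = -d_i1/d_o1 = -(-9.625)/3.5 = 2.7500.
With d_i1 < 0 the first image is virtual and lies on the object side; the object distance for lens 2 is d_o2 = 43.5 - (-9.625) = 53.125 cm.
Applying the thin-lens equation again with f_2 = 27.5 cm and d_o2 = 53.125 cm gives d_i2 = 57.012 cm.
m_2 = -(57.012)/(53.125) = -1.0732.
The system's lateral magnification is m_1 m_2 = (2.7500)(-1.0732) = -2.9512.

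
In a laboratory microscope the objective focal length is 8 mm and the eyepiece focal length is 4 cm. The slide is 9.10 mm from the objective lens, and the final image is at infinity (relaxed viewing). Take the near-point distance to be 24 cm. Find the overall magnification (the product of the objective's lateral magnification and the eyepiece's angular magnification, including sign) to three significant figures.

Convert to cm: f_obj = 8 mm = 0.8 cm; d_o = 9.10 mm = 0.91 cm.
Objective: 1/d_i = 1/f_obj - 1/d_o = 1/0.8 - 1/0.91 = 0.15110 cm^-1, so d_i = 6.618 cm.
m_obj = -d_i/d_o = -6.618/0.91 = -7.273.
Eyepiece angular magnification (image at infinity): M_eye = D/f_e = 24/4 = 6.000.
Overall M = m_obj x M_eye = (-7.273)(6.000) = -43.64.

-43.6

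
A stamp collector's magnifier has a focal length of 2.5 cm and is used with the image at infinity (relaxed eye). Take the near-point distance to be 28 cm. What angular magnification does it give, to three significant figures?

M = D/f = 28/2.5 = 11.200.

11.2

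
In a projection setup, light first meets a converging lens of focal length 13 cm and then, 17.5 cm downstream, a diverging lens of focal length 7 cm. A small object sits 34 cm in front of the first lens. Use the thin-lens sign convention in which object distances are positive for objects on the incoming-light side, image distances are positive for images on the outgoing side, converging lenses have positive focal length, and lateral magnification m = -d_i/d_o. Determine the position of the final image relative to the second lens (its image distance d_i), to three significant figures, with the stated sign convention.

Applying the thin-lens equation to the first lens, 1/13 = 1/34 + 1/d_i1, which gives d_i1 = 21.048 cm.
This image would form 21.048 cm past lens 1, i.e. 3.548 cm beyond lens 2, so it is a virtual object for lens 2: d_o2 = 17.5 - 21.048 = -3.548 cm.
Applying the thin-lens equation again with f_2 = -7 cm and d_o2 = -3.548 cm gives d_i2 = 7.193 cm.

7.19 cm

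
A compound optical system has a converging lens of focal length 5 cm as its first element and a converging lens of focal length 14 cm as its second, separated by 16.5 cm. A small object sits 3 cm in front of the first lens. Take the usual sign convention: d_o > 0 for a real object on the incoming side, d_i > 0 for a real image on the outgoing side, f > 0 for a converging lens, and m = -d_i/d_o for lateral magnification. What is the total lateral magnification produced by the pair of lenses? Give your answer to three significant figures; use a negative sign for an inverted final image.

Applying the thin-lens equation to the first lens, 1/5 = 1/3 + 1/d_i1, which gives d_i1 = -7.500 cm.
Its lateral magnification is m_1 = -d_i1/d_o1 = -(-7.500)/3 = 2.5000.
The intermediate image is virtual, 7.500 cm to the left of lens 1, so d_o2 = L - d_i1 = 16.5 - (-7.500) = 24.000 cm.
Applying the thin-lens equation again with f_2 = 14 cm and d_o2 = 24.000 cm gives d_i2 = 33.600 cm.
m_2 = -(33.600)/(24.000) = -1.4000.
The system's lateral magnification is m_1 m_2 = (2.5000)(-1.4000) = -3.5000.

-3.50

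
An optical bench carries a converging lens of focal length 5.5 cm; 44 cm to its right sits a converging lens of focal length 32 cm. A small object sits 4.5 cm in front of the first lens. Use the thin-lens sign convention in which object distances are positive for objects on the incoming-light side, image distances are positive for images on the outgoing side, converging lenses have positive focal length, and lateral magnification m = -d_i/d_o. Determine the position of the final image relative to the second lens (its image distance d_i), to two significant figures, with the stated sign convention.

60 cm

Applying the thin-lens equation to the first lens, 1/5.5 = 1/4.5 + 1/d_i1, which gives d_i1 = -24.750 cm.
With d_i1 < 0 the first image is virtual and lies on the object side; the object distance for lens 2 is d_o2 = 44 - (-24.750) = 68.750 cm.
Applying the thin-lens equation again with f_2 = 32 cm and d_o2 = 68.750 cm gives d_i2 = 59.864 cm.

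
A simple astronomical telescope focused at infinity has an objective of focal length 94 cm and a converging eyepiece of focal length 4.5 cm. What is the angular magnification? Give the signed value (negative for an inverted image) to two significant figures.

-21

M = -f_obj/f_eye = -94/(4.5) = -20.889.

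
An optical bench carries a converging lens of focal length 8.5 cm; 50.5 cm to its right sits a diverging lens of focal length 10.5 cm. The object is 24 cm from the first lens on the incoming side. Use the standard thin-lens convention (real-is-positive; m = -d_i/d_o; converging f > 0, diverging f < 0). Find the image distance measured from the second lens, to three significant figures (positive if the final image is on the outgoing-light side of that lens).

-8.20 cm

Lens 1: 1/d_i1 = 1/f_1 - 1/d_o1 = 1/8.5 - 1/24 = 0.07598 cm^-1, so d_i1 = 13.161 cm.
Object distance for lens 2: d_o2 = 50.5 - 13.161 = 37.339 cm.
Lens 2: 1/d_i2 = 1/f_2 - 1/d_o2 = 1/(-10.5) - 1/(37.339) = -0.12202 cm^-1, so d_i2 = -8.195 cm.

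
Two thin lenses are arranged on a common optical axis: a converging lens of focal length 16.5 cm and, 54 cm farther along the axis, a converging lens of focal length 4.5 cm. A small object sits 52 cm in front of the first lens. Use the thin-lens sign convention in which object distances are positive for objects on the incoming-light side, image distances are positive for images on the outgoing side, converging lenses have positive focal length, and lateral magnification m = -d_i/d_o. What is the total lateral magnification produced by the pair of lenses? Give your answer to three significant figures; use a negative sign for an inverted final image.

0.0826

Lens 1: 1/d_i1 = 1/f_1 - 1/d_o1 = 1/16.5 - 1/52 = 0.04138 cm^-1, so d_i1 = 24.169 cm.
m_1 = -(24.169)/52 = -0.4648.
Object distance for lens 2: d_o2 = 54 - 24.169 = 29.831 cm.
Lens 2: 1/d_i2 = 1/f_2 - 1/d_o2 = 1/4.5 - 1/(29.831) = 0.18870 cm^-1, so d_i2 = 5.299 cm.
m_2 = -(5.299)/(29.831) = -0.1776.
The system's lateral magnification is m_1 m_2 = (-0.4648)(-0.1776) = 0.0826.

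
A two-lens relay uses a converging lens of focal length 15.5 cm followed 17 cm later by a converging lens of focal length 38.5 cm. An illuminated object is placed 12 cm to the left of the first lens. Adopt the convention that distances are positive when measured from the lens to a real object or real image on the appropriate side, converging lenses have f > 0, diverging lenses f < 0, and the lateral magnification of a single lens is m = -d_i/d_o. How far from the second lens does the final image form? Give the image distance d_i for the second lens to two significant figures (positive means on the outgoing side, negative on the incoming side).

85 cm

Lens 1: 1/d_i1 = 1/f_1 - 1/d_o1 = 1/15.5 - 1/12 = -0.01882 cm^-1, so d_i1 = -53.143 cm.
The intermediate image is virtual, 53.143 cm to the left of lens 1, so d_o2 = L - d_i1 = 17 - (-53.143) = 70.143 cm.
Lens 2: 1/d_i2 = 1/f_2 - 1/d_o2 = 1/38.5 - 1/(70.143) = 0.01172 cm^-1, so d_i2 = 85.343 cm.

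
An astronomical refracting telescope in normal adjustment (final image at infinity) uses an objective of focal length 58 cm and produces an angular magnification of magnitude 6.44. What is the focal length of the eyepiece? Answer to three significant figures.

9.01 cm

|M| = f_obj/f_eye, so f_eye = f_obj/|M| = 58/6.44 = 9.006 cm.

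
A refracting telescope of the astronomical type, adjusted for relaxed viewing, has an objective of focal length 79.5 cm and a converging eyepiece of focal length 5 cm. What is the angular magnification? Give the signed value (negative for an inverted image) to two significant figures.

-16

M = -f_obj/f_eye = -79.5/(5) = -15.900.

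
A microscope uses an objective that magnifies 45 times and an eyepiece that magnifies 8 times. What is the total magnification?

360

The overall magnification of a compound microscope is the product of the objective and eyepiece magnifications:
M = M_obj x M_eye = 45 x 8 = 360.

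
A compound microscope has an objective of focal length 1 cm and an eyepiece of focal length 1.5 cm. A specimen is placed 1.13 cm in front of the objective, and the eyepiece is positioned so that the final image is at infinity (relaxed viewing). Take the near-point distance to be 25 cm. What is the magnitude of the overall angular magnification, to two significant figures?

Objective: 1/d_i = 1/f_obj - 1/d_o = 1/1 - 1/1.13 = 0.11504 cm^-1, so d_i = 8.692 cm.
m_obj = -d_i/d_o = -8.692/1.13 = -7.692.
Eyepiece angular magnification (image at infinity): M_eye = D/f_e = 25/1.5 = 16.667.
Overall M = m_obj x M_eye = (-7.692)(16.667) = -128.21.
|M| = 128.21.

130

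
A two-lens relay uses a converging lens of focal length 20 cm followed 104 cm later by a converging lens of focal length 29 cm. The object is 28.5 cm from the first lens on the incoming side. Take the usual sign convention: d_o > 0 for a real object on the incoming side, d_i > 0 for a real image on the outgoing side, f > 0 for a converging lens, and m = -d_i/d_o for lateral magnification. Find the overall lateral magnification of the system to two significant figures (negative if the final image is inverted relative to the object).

Applying the thin-lens equation to the first lens, 1/20 = 1/28.5 + 1/d_i1, which gives d_i1 = 67.059 cm.
Its lateral magnification is m_1 = -d_i1/d_o1 = -(67.059)/28.5 = -2.3529.
The intermediate image is 67.059 cm to the right of lens 1, so d_o2 = L - d_i1 = 104 - 67.059 = 36.941 cm.
Applying the thin-lens equation again with f_2 = 29 cm and d_o2 = 36.941 cm gives d_i2 = 134.904 cm.
m_2 = -(134.904)/(36.941) = -3.6519.
The system's lateral magnification is m_1 m_2 = (-2.3529)(-3.6519) = 8.5926.

8.6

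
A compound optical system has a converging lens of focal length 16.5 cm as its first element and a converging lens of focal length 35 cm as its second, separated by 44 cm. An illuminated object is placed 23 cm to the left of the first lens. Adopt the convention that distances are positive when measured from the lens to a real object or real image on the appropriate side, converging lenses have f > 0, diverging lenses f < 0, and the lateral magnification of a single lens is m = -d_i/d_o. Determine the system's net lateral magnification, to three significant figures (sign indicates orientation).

Applying the thin-lens equation to the first lens, 1/16.5 = 1/23 + 1/d_i1, which gives d_i1 = 58.385 cm.
Its lateral magnification is m_1 = -d_i1/d_o1 = -(58.385)/23 = -2.5385.
This image would form 58.385 cm past lens 1, i.e. 14.385 cm beyond lens 2, so it is a virtual object for lens 2: d_o2 = 44 - 58.385 = -14.385 cm.
Applying the thin-lens equation again with f_2 = 35 cm and d_o2 = -14.385 cm gives d_i2 = 10.195 cm.
m_2 = -(10.195)/(-14.385) = 0.7087.
The system's lateral magnification is m_1 m_2 = (-2.5385)(0.7087) = -1.7991.

-1.80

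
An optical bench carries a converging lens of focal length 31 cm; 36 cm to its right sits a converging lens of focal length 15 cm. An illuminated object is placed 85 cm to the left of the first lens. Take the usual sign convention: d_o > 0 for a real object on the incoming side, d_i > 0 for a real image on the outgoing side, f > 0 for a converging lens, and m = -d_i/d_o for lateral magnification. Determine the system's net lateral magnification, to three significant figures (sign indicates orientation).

-0.310

Applying the thin-lens equation to the first lens, 1/31 = 1/85 + 1/d_i1, which gives d_i1 = 48.796 cm.
Its lateral magnification is m_1 = -d_i1/d_o1 = -(48.796)/85 = -0.5741.
Since 48.796 cm > 36 cm, the first image lies past the second lens and serves as a virtual object: d_o2 = L - d_i1 = -12.796 cm.
Applying the thin-lens equation again with f_2 = 15 cm and d_o2 = -12.796 cm gives d_i2 = 6.905 cm.
m_2 = -(6.905)/(-12.796) = 0.5396.
The system's lateral magnification is m_1 m_2 = (-0.5741)(0.5396) = -0.3098.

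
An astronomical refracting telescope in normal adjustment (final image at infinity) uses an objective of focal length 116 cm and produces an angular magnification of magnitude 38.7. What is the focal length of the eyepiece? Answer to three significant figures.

|M| = f_obj/f_eye, so f_eye = f_obj/|M| = 116/38.7 = 2.997 cm.

3.00 cm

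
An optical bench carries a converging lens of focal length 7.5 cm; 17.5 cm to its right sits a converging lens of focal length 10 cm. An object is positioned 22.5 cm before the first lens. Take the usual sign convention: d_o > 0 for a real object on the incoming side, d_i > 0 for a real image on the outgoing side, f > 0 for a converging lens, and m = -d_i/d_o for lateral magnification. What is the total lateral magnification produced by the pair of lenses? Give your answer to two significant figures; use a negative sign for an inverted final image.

Applying the thin-lens equation to the first lens, 1/7.5 = 1/22.5 + 1/d_i1, which gives d_i1 = 11.250 cm.
Its lateral magnification is m_1 = -d_i1/d_o1 = -(11.250)/22.5 = -0.5000.
That image sits 6.250 cm in front of the second lens, so d_o2 = 6.250 cm.
Applying the thin-lens equation again with f_2 = 10 cm and d_o2 = 6.250 cm gives d_i2 = -16.667 cm.
m_2 = -(-16.667)/(6.250) = 2.6667.
The system's lateral magnification is m_1 m_2 = (-0.5000)(2.6667) = -1.3333.

-1.3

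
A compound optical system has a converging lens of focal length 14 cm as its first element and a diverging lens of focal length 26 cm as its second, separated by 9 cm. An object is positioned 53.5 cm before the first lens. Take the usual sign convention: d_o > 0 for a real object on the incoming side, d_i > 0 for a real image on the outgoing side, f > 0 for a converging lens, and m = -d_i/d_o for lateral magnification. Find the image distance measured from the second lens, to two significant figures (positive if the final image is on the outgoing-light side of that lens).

Lens 1: 1/d_i1 = 1/f_1 - 1/d_o1 = 1/14 - 1/53.5 = 0.05274 cm^-1, so d_i1 = 18.962 cm.
This image would form 18.962 cm past lens 1, i.e. 9.962 cm beyond lens 2, so it is a virtual object for lens 2: d_o2 = 9 - 18.962 = -9.962 cm.
Lens 2: 1/d_i2 = 1/f_2 - 1/d_o2 = 1/(-26) - 1/(-9.962) = 0.06192 cm^-1, so d_i2 = 16.150 cm.

16 cm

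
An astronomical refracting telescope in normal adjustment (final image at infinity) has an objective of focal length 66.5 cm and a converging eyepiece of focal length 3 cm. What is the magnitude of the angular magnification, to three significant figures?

22.2

|M| = f_obj/|f_eye| = 66.5/3 = 22.167.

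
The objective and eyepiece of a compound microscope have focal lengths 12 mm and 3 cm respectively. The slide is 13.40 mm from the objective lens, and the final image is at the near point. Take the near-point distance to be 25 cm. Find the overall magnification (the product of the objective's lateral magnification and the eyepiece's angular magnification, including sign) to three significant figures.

Convert to cm: f_obj = 12 mm = 1.2 cm; d_o = 13.40 mm = 1.34 cm.
Objective: 1/d_i = 1/f_obj - 1/d_o = 1/1.2 - 1/1.34 = 0.08706 cm^-1, so d_i = 11.486 cm.
m_obj = -d_i/d_o = -11.486/1.34 = -8.571.
Eyepiece angular magnification (image at near point): M_eye = 1 + D/f_e = 1 + 25/3 = 9.333.
Overall M = m_obj x M_eye = (-8.571)(9.333) = -80.00.

-80.0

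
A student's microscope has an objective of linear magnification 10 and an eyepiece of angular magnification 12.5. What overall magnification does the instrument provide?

125

The overall magnification of a compound microscope is the product of the objective and eyepiece magnifications:
M = M_obj x M_eye = 10 x 12.5 = 125.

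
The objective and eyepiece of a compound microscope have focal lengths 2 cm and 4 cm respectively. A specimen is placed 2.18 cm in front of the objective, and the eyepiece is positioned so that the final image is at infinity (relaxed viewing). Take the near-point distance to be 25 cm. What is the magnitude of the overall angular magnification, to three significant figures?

69.4

Objective: 1/d_i = 1/f_obj - 1/d_o = 1/2 - 1/2.18 = 0.04128 cm^-1, so d_i = 24.222 cm.
m_obj = -d_i/d_o = -24.222/2.18 = -11.111.
Eyepiece angular magnification (image at infinity): M_eye = D/f_e = 25/4 = 6.250.
Overall M = m_obj x M_eye = (-11.111)(6.250) = -69.44.
|M| = 69.44.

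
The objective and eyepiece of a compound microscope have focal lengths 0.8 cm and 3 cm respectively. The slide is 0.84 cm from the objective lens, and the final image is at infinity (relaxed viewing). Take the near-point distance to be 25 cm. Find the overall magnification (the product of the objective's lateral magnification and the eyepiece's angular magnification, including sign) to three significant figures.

Objective: 1/d_i = 1/f_obj - 1/d_o = 1/0.8 - 1/0.84 = 0.05952 cm^-1, so d_i = 16.800 cm.
m_obj = -d_i/d_o = -16.800/0.84 = -20.000.
Eyepiece angular magnification (image at infinity): M_eye = D/f_e = 25/3 = 8.333.
Overall M = m_obj x M_eye = (-20.000)(8.333) = -166.67.

-167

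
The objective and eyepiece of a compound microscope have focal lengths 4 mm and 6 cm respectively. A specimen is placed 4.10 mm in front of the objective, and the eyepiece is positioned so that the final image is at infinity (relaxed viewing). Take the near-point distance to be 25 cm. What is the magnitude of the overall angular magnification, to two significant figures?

Convert to cm: f_obj = 4 mm = 0.4 cm; d_o = 4.10 mm = 0.41 cm.
Objective: 1/d_i = 1/f_obj - 1/d_o = 1/0.4 - 1/0.41 = 0.06098 cm^-1, so d_i = 16.400 cm.
m_obj = -d_i/d_o = -16.400/0.41 = -40.000.
Eyepiece angular magnification (image at infinity): M_eye = D/f_e = 25/6 = 4.167.
Overall M = m_obj x M_eye = (-40.000)(4.167) = -166.67.
|M| = 166.67.

170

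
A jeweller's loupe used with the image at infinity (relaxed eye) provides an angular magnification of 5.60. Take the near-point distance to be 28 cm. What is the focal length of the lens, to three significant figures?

For the image at infinity, M = D/f.
f = D/M = 28/5.6 = 5.000 cm.

5.00 cm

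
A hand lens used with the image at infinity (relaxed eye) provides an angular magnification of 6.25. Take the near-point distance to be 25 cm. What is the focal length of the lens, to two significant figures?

For the image at infinity, M = D/f.
f = D/M = 25/6.25 = 4.000 cm.

4.0 cm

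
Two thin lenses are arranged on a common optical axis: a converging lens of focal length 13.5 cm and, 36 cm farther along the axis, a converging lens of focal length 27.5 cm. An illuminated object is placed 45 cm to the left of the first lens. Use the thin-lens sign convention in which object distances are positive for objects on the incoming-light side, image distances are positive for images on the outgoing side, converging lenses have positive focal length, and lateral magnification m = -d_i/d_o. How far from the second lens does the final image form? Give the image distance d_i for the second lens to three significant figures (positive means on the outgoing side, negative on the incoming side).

-42.6 cm

First lens: d_i1 = 1/(1/13.5 - 1/45) = 19.286 cm.
The intermediate image is 19.286 cm to the right of lens 1, so d_o2 = L - d_i1 = 36 - 19.286 = 16.714 cm.
Second lens: d_i2 = 1/(1/27.5 - 1/(16.714)) = -42.616 cm.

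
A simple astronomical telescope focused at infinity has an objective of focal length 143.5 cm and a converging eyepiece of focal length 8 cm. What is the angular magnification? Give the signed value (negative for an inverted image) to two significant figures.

-18

M = -f_obj/f_eye = -143.5/(8) = -17.938.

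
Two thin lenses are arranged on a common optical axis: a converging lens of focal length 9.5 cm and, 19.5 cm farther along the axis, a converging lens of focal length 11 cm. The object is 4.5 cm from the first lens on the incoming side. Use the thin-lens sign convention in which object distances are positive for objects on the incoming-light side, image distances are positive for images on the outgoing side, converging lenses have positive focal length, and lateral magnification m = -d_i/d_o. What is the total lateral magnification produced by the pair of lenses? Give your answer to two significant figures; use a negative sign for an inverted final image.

Applying the thin-lens equation to the first lens, 1/9.5 = 1/4.5 + 1/d_i1, which gives d_i1 = -8.550 cm.
Its lateral magnification is m_1 = -d_i1/d_o1 = -(-8.550)/4.5 = 1.9000.
The intermediate image is virtual, 8.550 cm to the left of lens 1, so d_o2 = L - d_i1 = 19.5 - (-8.550) = 28.050 cm.
Applying the thin-lens equation again with f_2 = 11 cm and d_o2 = 28.050 cm gives d_i2 = 18.097 cm.
m_2 = -(18.097)/(28.050) = -0.6452.
The system's lateral magnification is m_1 m_2 = (1.9000)(-0.6452) = -1.2258.

-1.2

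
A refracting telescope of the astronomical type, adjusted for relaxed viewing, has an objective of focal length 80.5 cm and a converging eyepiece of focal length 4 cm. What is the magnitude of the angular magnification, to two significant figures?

20

|M| = f_obj/|f_eye| = 80.5/4 = 20.125.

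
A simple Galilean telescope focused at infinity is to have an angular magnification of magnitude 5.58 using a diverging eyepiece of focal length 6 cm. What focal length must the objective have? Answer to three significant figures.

|M| = f_obj/|f_eye|, so f_obj = |M| x |f_eye| = 5.58 x 6 = 33.480 cm.

33.5 cm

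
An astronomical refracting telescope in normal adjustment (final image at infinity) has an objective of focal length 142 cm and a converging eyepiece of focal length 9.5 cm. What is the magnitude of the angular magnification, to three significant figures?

14.9

|M| = f_obj/|f_eye| = 142/9.5 = 14.947.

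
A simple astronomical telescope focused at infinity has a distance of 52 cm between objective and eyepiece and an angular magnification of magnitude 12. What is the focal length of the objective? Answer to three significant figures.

48.0 cm

In normal adjustment the tube length equals f_obj + f_eye and |M| = f_obj/f_eye.
So f_obj = 12 f_eye and 12 f_eye + f_eye = 52 cm, giving f_eye = 52/13 = 4.000 cm and f_obj = 48.000 cm.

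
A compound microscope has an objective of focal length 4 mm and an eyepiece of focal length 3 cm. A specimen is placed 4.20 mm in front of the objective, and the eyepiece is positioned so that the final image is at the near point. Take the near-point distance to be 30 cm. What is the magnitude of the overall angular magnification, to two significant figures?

220

Convert to cm: f_obj = 4 mm = 0.4 cm; d_o = 4.20 mm = 0.42 cm.
Objective: 1/d_i = 1/f_obj - 1/d_o = 1/0.4 - 1/0.42 = 0.11905 cm^-1, so d_i = 8.400 cm.
m_obj = -d_i/d_o = -8.400/0.42 = -20.000.
Eyepiece angular magnification (image at near point): M_eye = 1 + D/f_e = 1 + 30/3 = 11.000.
Overall M = m_obj x M_eye = (-20.000)(11.000) = -220.00.
|M| = 220.00.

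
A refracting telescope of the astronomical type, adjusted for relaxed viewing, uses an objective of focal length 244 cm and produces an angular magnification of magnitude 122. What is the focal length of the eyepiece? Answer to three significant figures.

2.00 cm

|M| = f_obj/f_eye, so f_eye = f_obj/|M| = 244/122.0 = 2.000 cm.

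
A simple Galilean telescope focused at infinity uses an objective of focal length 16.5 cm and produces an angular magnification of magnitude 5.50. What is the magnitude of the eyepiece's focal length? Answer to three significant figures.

3.00 cm

|M| = f_obj/|f_eye|, so |f_eye| = f_obj/|M| = 16.5/5.5 = 3.000 cm.
(The eyepiece is diverging, so its signed focal length is -3.000 cm.)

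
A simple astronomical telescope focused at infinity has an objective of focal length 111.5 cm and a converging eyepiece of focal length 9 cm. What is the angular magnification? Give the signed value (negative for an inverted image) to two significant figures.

M = -f_obj/f_eye = -111.5/(9) = -12.389.

-12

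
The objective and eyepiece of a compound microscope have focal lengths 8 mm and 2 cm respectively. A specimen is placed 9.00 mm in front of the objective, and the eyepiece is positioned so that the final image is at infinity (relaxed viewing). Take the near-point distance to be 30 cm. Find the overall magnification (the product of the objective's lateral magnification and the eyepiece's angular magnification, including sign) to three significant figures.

-120

Convert to cm: f_obj = 8 mm = 0.8 cm; d_o = 9.00 mm = 0.90 cm.
Objective: 1/d_i = 1/f_obj - 1/d_o = 1/0.8 - 1/0.90 = 0.13889 cm^-1, so d_i = 7.200 cm.
m_obj = -d_i/d_o = -7.200/0.90 = -8.000.
Eyepiece angular magnification (image at infinity): M_eye = D/f_e = 30/2 = 15.000.
Overall M = m_obj x M_eye = (-8.000)(15.000) = -120.00.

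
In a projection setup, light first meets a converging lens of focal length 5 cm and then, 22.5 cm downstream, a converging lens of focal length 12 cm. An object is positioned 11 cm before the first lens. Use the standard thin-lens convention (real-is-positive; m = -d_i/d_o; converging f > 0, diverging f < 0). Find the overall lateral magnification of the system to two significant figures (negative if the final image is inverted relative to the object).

Applying the thin-lens equation to the first lens, 1/5 = 1/11 + 1/d_i1, which gives d_i1 = 9.167 cm.
Its lateral magnification is m_1 = -d_i1/d_o1 = -(9.167)/11 = -0.8333.
Object distance for lens 2: d_o2 = 22.5 - 9.167 = 13.333 cm.
Applying the thin-lens equation again with f_2 = 12 cm and d_o2 = 13.333 cm gives d_i2 = 120.000 cm.
m_2 = -(120.000)/(13.333) = -9.0000.
The system's lateral magnification is m_1 m_2 = (-0.8333)(-9.0000) = 7.5000.

7.5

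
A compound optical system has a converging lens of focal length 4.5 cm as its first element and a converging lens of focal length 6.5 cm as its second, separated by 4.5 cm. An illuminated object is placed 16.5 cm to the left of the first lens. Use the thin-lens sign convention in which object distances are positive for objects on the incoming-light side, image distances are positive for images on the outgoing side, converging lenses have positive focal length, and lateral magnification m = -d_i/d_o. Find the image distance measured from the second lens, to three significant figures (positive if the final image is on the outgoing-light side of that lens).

1.34 cm

First lens: d_i1 = 1/(1/4.5 - 1/16.5) = 6.188 cm.
This image would form 6.188 cm past lens 1, i.e. 1.688 cm beyond lens 2, so it is a virtual object for lens 2: d_o2 = 4.5 - 6.188 = -1.688 cm.
Second lens: d_i2 = 1/(1/6.5 - 1/(-1.688)) = 1.340 cm.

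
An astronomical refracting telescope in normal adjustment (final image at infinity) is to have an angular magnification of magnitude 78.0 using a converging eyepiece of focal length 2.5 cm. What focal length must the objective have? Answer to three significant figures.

195 cm

|M| = f_obj/|f_eye|, so f_obj = |M| x |f_eye| = 78.0 x 2.5 = 195.000 cm.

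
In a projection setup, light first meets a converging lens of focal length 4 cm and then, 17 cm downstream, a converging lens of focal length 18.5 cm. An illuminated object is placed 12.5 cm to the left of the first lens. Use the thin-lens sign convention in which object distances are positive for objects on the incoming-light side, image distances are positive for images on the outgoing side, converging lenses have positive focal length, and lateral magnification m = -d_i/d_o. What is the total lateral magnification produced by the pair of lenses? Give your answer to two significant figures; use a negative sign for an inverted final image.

Applying the thin-lens equation to the first lens, 1/4 = 1/12.5 + 1/d_i1, which gives d_i1 = 5.882 cm.
Its lateral magnification is m_1 = -d_i1/d_o1 = -(5.882)/12.5 = -0.4706.
Object distance for lens 2: d_o2 = 17 - 5.882 = 11.118 cm.
Applying the thin-lens equation again with f_2 = 18.5 cm and d_o2 = 11.118 cm gives d_i2 = -27.861 cm.
m_2 = -(-27.861)/(11.118) = 2.5060.
The system's lateral magnification is m_1 m_2 = (-0.4706)(2.5060) = -1.1793.

-1.2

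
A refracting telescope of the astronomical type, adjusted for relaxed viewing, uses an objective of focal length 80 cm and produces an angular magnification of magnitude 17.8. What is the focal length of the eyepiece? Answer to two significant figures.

4.5 cm

|M| = f_obj/f_eye, so f_eye = f_obj/|M| = 80/17.8 = 4.494 cm.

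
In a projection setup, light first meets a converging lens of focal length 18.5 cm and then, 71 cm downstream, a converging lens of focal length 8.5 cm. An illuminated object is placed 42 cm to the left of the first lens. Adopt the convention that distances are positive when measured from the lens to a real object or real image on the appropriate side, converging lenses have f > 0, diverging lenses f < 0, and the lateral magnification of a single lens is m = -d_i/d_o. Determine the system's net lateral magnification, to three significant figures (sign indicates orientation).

0.227

Applying the thin-lens equation to the first lens, 1/18.5 = 1/42 + 1/d_i1, which gives d_i1 = 33.064 cm.
Its lateral magnification is m_1 = -d_i1/d_o1 = -(33.064)/42 = -0.7872.
The intermediate image is 33.064 cm to the right of lens 1, so d_o2 = L - d_i1 = 71 - 33.064 = 37.936 cm.
Applying the thin-lens equation again with f_2 = 8.5 cm and d_o2 = 37.936 cm gives d_i2 = 10.954 cm.
m_2 = -(10.954)/(37.936) = -0.2888.
The system's lateral magnification is m_1 m_2 = (-0.7872)(-0.2888) = 0.2273.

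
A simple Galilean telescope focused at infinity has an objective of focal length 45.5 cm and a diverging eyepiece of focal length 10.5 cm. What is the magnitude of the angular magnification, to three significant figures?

4.33

|M| = f_obj/|f_eye| = 45.5/10.5 = 4.333.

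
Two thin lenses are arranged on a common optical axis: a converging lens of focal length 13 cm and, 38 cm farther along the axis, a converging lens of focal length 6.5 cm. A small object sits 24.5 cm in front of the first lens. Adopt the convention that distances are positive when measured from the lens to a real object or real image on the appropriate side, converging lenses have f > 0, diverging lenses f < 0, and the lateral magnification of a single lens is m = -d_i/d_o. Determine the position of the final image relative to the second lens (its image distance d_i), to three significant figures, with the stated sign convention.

17.6 cm

Lens 1: 1/d_i1 = 1/f_1 - 1/d_o1 = 1/13 - 1/24.5 = 0.03611 cm^-1, so d_i1 = 27.696 cm.
That image sits 10.304 cm in front of the second lens, so d_o2 = 10.304 cm.
Lens 2: 1/d_i2 = 1/f_2 - 1/d_o2 = 1/6.5 - 1/(10.304) = 0.05680 cm^-1, so d_i2 = 17.606 cm.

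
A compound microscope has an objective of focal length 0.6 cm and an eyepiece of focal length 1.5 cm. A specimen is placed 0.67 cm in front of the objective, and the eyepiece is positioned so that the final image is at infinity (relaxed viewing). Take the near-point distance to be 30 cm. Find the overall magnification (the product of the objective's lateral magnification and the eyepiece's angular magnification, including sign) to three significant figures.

Objective: 1/d_i = 1/f_obj - 1/d_o = 1/0.6 - 1/0.67 = 0.17413 cm^-1, so d_i = 5.743 cm.
m_obj = -d_i/d_o = -5.743/0.67 = -8.571.
Eyepiece angular magnification (image at infinity): M_eye = D/f_e = 30/1.5 = 20.000.
Overall M = m_obj x M_eye = (-8.571)(20.000) = -171.43.

-171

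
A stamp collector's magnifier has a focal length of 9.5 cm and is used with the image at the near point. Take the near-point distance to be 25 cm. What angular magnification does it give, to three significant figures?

3.63

M = 1 + D/f = 1 + 25/9.5 = 3.632.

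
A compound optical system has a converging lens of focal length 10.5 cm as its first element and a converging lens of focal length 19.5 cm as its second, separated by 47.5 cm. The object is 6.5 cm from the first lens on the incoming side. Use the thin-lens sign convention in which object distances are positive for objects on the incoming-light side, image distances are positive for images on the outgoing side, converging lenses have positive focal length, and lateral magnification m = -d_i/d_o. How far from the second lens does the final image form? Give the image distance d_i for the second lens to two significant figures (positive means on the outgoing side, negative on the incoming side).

28 cm

Lens 1: 1/d_i1 = 1/f_1 - 1/d_o1 = 1/10.5 - 1/6.5 = -0.05861 cm^-1, so d_i1 = -17.062 cm.
The intermediate image is virtual, 17.062 cm to the left of lens 1, so d_o2 = L - d_i1 = 47.5 - (-17.062) = 64.562 cm.
Lens 2: 1/d_i2 = 1/f_2 - 1/d_o2 = 1/19.5 - 1/(64.562) = 0.03579 cm^-1, so d_i2 = 27.938 cm.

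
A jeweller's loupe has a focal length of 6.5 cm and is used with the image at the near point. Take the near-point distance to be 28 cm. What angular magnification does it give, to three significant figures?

5.31

M = 1 + D/f = 1 + 28/6.5 = 5.308.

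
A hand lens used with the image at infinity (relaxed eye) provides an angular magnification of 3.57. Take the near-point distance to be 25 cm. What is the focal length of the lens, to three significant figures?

For the image at infinity, M = D/f.
f = D/M = 25/3.57 = 7.003 cm.

7.00 cm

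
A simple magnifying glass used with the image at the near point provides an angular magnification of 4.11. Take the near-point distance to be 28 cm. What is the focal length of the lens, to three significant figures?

9.00 cm

For the image at the near point, M = 1 + D/f.
f = D/(M - 1) = 28/(4.11 - 1) = 9.003 cm.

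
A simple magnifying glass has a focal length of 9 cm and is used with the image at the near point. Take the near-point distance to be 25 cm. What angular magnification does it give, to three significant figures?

M = 1 + D/f = 1 + 25/9 = 3.778.

3.78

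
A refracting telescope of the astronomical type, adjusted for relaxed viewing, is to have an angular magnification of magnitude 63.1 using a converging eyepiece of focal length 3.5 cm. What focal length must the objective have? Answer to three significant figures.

|M| = f_obj/|f_eye|, so f_obj = |M| x |f_eye| = 63.1 x 3.5 = 220.850 cm.

221 cm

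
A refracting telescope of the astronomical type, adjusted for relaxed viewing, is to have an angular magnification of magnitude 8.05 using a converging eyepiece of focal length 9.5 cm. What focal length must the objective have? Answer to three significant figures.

76.5 cm

|M| = f_obj/|f_eye|, so f_obj = |M| x |f_eye| = 8.05 x 9.5 = 76.475 cm.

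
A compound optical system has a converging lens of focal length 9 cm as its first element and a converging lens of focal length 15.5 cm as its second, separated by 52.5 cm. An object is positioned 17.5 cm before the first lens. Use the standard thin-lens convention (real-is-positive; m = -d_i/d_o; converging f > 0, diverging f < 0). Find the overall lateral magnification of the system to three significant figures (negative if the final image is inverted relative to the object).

First lens: d_i1 = 1/(1/9 - 1/17.5) = 18.529 cm.
m_1 = -(18.529)/17.5 = -1.0588.
The intermediate image is 18.529 cm to the right of lens 1, so d_o2 = L - d_i1 = 52.5 - 18.529 = 33.971 cm.
Second lens: d_i2 = 1/(1/15.5 - 1/(33.971)) = 28.507 cm.
m_2 = -(28.507)/(33.971) = -0.8392.
The system's lateral magnification is m_1 m_2 = (-1.0588)(-0.8392) = 0.8885.

0.889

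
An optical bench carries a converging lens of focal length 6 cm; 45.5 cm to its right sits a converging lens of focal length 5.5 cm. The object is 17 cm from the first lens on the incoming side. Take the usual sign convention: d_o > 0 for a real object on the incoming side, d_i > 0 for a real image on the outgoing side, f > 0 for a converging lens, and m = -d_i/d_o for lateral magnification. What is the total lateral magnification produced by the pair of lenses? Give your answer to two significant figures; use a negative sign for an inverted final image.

Applying the thin-lens equation to the first lens, 1/6 = 1/17 + 1/d_i1, which gives d_i1 = 9.273 cm.
Its lateral magnification is m_1 = -d_i1/d_o1 = -(9.273)/17 = -0.5455.
That image sits 36.227 cm in front of the second lens, so d_o2 = 36.227 cm.
Applying the thin-lens equation again with f_2 = 5.5 cm and d_o2 = 36.227 cm gives d_i2 = 6.484 cm.
m_2 = -(6.484)/(36.227) = -0.1790.
Overall magnification: m = m_1 m_2 = 0.0976.

0.098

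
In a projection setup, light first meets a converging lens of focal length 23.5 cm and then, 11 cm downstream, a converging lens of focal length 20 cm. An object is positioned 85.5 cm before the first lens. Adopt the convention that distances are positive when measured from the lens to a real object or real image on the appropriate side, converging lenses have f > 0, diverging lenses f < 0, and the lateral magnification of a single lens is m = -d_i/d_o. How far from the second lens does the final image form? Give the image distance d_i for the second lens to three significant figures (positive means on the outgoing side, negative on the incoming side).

10.3 cm

Applying the thin-lens equation to the first lens, 1/23.5 = 1/85.5 + 1/d_i1, which gives d_i1 = 32.407 cm.
This image would form 32.407 cm past lens 1, i.e. 21.407 cm beyond lens 2, so it is a virtual object for lens 2: d_o2 = 11 - 32.407 = -21.407 cm.
Applying the thin-lens equation again with f_2 = 20 cm and d_o2 = -21.407 cm gives d_i2 = 10.340 cm.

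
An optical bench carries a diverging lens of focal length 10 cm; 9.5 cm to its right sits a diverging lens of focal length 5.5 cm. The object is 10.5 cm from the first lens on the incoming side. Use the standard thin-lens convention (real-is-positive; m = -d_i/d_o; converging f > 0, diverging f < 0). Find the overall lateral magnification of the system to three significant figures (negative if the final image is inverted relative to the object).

First lens: d_i1 = 1/(1/(-10) - 1/10.5) = -5.122 cm.
m_1 = -(-5.122)/10.5 = 0.4878.
The intermediate image is virtual, 5.122 cm to the left of lens 1, so d_o2 = L - d_i1 = 9.5 - (-5.122) = 14.622 cm.
Second lens: d_i2 = 1/(1/(-5.5) - 1/(14.622)) = -3.997 cm.
m_2 = -(-3.997)/(14.622) = 0.2733.
The system's lateral magnification is m_1 m_2 = (0.4878)(0.2733) = 0.1333.

0.133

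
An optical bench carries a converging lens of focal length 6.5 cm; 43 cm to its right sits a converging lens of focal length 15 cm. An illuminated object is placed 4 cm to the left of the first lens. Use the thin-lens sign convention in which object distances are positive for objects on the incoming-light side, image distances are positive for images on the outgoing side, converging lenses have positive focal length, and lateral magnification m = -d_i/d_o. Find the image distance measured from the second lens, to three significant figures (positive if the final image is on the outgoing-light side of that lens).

Lens 1: 1/d_i1 = 1/f_1 - 1/d_o1 = 1/6.5 - 1/4 = -0.09615 cm^-1, so d_i1 = -10.400 cm.
With d_i1 < 0 the first image is virtual and lies on the object side; the object distance for lens 2 is d_o2 = 43 - (-10.400) = 53.400 cm.
Lens 2: 1/d_i2 = 1/f_2 - 1/d_o2 = 1/15 - 1/(53.400) = 0.04794 cm^-1, so d_i2 = 20.859 cm.

20.9 cm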